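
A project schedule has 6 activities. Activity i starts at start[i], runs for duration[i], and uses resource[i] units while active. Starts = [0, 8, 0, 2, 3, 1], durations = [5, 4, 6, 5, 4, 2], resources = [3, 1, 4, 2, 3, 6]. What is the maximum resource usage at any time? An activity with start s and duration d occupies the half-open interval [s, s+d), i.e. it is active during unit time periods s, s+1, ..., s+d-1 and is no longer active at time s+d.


Each activity i is active on [start_i, start_i + duration_i).
Compute total resource usage per time slot:
  t=0: active resources = [3, 4], total = 7
  t=1: active resources = [3, 4, 6], total = 13
  t=2: active resources = [3, 4, 2, 6], total = 15
  t=3: active resources = [3, 4, 2, 3], total = 12
  t=4: active resources = [3, 4, 2, 3], total = 12
  t=5: active resources = [4, 2, 3], total = 9
  t=6: active resources = [2, 3], total = 5
  t=7: active resources = [], total = 0
  t=8: active resources = [1], total = 1
  t=9: active resources = [1], total = 1
  t=10: active resources = [1], total = 1
  t=11: active resources = [1], total = 1
Peak resource demand = 15

15


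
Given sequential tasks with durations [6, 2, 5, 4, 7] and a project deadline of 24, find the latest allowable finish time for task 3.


LF(activity 3) = deadline - sum of successor durations
Successors: activities 4 through 5 with durations [4, 7]
Sum of successor durations = 11
LF = 24 - 11 = 13

13


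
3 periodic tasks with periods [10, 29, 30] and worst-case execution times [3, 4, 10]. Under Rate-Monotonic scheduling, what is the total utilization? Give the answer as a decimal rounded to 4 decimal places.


Compute individual utilizations (exact fractions):
  Task 1: C/T = 3/10 (approx. 0.3)
  Task 2: C/T = 4/29 (approx. 0.1379)
  Task 3: C/T = 10/30 = 1/3 (approx. 0.3333)
Total utilization U = 3/10 + 4/29 + 1/3 = 671/870
Rounded to 4 decimal places: U = 0.7713
RM (Liu & Layland) bound for 3 tasks = 0.779763; compare with U = 671/870 (approx. 0.771264)
U <= bound, so schedulable by RM sufficient condition.

0.7713


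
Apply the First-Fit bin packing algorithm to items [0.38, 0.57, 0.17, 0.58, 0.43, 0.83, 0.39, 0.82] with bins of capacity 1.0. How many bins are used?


Place items sequentially using First-Fit:
  Item 0.38 -> new Bin 1
  Item 0.57 -> Bin 1 (now 0.95)
  Item 0.17 -> new Bin 2
  Item 0.58 -> Bin 2 (now 0.75)
  Item 0.43 -> new Bin 3
  Item 0.83 -> new Bin 4
  Item 0.39 -> Bin 3 (now 0.82)
  Item 0.82 -> new Bin 5
Total bins used = 5

5


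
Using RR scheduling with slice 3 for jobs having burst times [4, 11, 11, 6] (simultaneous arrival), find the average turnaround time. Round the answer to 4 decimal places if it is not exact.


Time quantum = 3
Execution trace:
  J1 runs 3 units, time = 3
  J2 runs 3 units, time = 6
  J3 runs 3 units, time = 9
  J4 runs 3 units, time = 12
  J1 runs 1 units, time = 13
  J2 runs 3 units, time = 16
  J3 runs 3 units, time = 19
  J4 runs 3 units, time = 22
  J2 runs 3 units, time = 25
  J3 runs 3 units, time = 28
  J2 runs 2 units, time = 30
  J3 runs 2 units, time = 32
Finish times: [13, 30, 32, 22]
Average turnaround = 97/4 = 24.25

24.25


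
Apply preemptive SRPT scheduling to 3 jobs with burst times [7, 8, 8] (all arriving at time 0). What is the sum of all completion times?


Since all jobs arrive at t=0, SRPT equals SPT ordering.
SPT order: [7, 8, 8]
Completion times:
  Job 1: p=7, C=7
  Job 2: p=8, C=15
  Job 3: p=8, C=23
Total completion time = 7 + 15 + 23 = 45

45


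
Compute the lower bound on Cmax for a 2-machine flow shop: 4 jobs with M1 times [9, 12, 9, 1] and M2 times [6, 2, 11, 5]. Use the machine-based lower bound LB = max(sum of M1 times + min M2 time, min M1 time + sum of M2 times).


LB1 = sum(M1 times) + min(M2 times) = 31 + 2 = 33
LB2 = min(M1 times) + sum(M2 times) = 1 + 24 = 25
Lower bound = max(LB1, LB2) = max(33, 25) = 33

33


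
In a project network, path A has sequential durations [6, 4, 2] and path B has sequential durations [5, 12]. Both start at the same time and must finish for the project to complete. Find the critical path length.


Path A total = 6 + 4 + 2 = 12
Path B total = 5 + 12 = 17
Critical path = longest path = max(12, 17) = 17

17


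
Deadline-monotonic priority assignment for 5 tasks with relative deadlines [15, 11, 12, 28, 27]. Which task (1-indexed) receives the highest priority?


Sort tasks by relative deadline (ascending):
  Task 2: deadline = 11
  Task 3: deadline = 12
  Task 1: deadline = 15
  Task 5: deadline = 27
  Task 4: deadline = 28
Priority order (highest first): [2, 3, 1, 5, 4]
Highest priority task = 2

2


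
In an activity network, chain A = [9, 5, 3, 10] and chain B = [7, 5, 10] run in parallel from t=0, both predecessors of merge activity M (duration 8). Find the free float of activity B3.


ES(B3) = sum of predecessors on chain B = 12
EF(B3) = ES + duration = 12 + 10 = 22
Successor of B3 is M. ES(M) = max(sum(A), sum(B)) = max(27, 22) = 27
Free float = ES(successor) - EF(current) = 27 - 22 = 5

5


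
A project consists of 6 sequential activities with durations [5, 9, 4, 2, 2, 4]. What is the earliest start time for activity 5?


Activity 5 starts after activities 1 through 4 complete.
Predecessor durations: [5, 9, 4, 2]
ES = 5 + 9 + 4 + 2 = 20

20


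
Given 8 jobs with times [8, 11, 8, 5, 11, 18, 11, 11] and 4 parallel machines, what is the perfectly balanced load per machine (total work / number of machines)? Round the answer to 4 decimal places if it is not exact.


Total processing time = 8 + 11 + 8 + 5 + 11 + 18 + 11 + 11 = 83
Number of machines = 4
Ideal balanced load = 83 / 4 = 20.75

20.75


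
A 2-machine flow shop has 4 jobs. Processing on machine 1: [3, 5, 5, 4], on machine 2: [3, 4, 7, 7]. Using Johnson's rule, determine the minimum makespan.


Apply Johnson's rule:
  Group 1 (a <= b): [(1, 3, 3), (4, 4, 7), (3, 5, 7)]
  Group 2 (a > b): [(2, 5, 4)]
Optimal job order: [1, 4, 3, 2]
Schedule:
  Job 1: M1 done at 3, M2 done at 6
  Job 4: M1 done at 7, M2 done at 14
  Job 3: M1 done at 12, M2 done at 21
  Job 2: M1 done at 17, M2 done at 25
Makespan = 25

25


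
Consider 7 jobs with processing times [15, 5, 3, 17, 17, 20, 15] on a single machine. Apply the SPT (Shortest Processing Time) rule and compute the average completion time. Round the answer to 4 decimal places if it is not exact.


Sort jobs by processing time (SPT order): [3, 5, 15, 15, 17, 17, 20]
Compute completion times sequentially:
  Job 1: processing = 3, completes at 3
  Job 2: processing = 5, completes at 8
  Job 3: processing = 15, completes at 23
  Job 4: processing = 15, completes at 38
  Job 5: processing = 17, completes at 55
  Job 6: processing = 17, completes at 72
  Job 7: processing = 20, completes at 92
Sum of completion times = 291
Average completion time = 291/7 = 41.5714

41.5714


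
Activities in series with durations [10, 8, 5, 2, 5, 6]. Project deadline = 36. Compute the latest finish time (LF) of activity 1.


LF(activity 1) = deadline - sum of successor durations
Successors: activities 2 through 6 with durations [8, 5, 2, 5, 6]
Sum of successor durations = 26
LF = 36 - 26 = 10

10


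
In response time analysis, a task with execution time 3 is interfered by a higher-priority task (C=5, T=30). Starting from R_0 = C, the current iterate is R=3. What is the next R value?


R_next = C + ceil(R_prev / T_hp) * C_hp
ceil(3 / 30) = ceil(0.1) = 1
Interference = 1 * 5 = 5
R_next = 3 + 5 = 8

8


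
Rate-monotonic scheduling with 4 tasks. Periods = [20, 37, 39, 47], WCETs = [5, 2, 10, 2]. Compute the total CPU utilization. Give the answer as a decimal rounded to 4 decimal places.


Compute individual utilizations (exact fractions):
  Task 1: C/T = 5/20 = 1/4 (approx. 0.25)
  Task 2: C/T = 2/37 (approx. 0.0541)
  Task 3: C/T = 10/39 (approx. 0.2564)
  Task 4: C/T = 2/47 (approx. 0.0426)
Total utilization U = 1/4 + 2/37 + 10/39 + 2/47 = 163589/271284
Rounded to 4 decimal places: U = 0.6030
RM (Liu & Layland) bound for 4 tasks = 0.756828; compare with U = 163589/271284 (approx. 0.603018)
U <= bound, so schedulable by RM sufficient condition.

0.6030


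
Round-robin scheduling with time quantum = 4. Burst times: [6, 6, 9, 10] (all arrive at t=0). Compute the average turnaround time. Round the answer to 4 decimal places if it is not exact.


Time quantum = 4
Execution trace:
  J1 runs 4 units, time = 4
  J2 runs 4 units, time = 8
  J3 runs 4 units, time = 12
  J4 runs 4 units, time = 16
  J1 runs 2 units, time = 18
  J2 runs 2 units, time = 20
  J3 runs 4 units, time = 24
  J4 runs 4 units, time = 28
  J3 runs 1 units, time = 29
  J4 runs 2 units, time = 31
Finish times: [18, 20, 29, 31]
Average turnaround = 98/4 = 24.5

24.5


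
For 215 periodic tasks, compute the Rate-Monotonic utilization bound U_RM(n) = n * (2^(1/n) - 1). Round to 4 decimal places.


Compute 2^(1/215) = 1.0032291429
Subtract 1: 1.0032291429 - 1 = 0.0032291429
Multiply by n: 215 * 0.0032291429 = 0.6942657235
Round to 4 dp: 0.6943

0.6943


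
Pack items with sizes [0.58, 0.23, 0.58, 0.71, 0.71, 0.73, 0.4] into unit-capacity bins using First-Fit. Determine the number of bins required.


Place items sequentially using First-Fit:
  Item 0.58 -> new Bin 1
  Item 0.23 -> Bin 1 (now 0.81)
  Item 0.58 -> new Bin 2
  Item 0.71 -> new Bin 3
  Item 0.71 -> new Bin 4
  Item 0.73 -> new Bin 5
  Item 0.4 -> Bin 2 (now 0.98)
Total bins used = 5

5


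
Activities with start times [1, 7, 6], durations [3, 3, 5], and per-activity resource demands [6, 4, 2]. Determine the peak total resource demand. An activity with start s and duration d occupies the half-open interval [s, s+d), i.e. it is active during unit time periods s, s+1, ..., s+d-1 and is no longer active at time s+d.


Each activity i is active on [start_i, start_i + duration_i).
Compute total resource usage per time slot:
  t=0: active resources = [], total = 0
  t=1: active resources = [6], total = 6
  t=2: active resources = [6], total = 6
  t=3: active resources = [6], total = 6
  t=4: active resources = [], total = 0
  t=5: active resources = [], total = 0
  t=6: active resources = [2], total = 2
  t=7: active resources = [4, 2], total = 6
  t=8: active resources = [4, 2], total = 6
  t=9: active resources = [4, 2], total = 6
  t=10: active resources = [2], total = 2
Peak resource demand = 6

6


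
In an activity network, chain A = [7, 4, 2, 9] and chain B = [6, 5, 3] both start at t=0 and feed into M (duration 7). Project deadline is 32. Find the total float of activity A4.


Forward pass: ES(A4) = sum of predecessors on chain A = 13
EF = ES + duration = 13 + 9 = 22
Backward pass: LF(M) = deadline = 32; LS(M) = 32 - 7 = 25
LF(A4) = LS(M) - sum(successors on chain A) = 25 - 0 = 25
LS = LF - duration = 25 - 9 = 16
Total float = LS - ES = 16 - 13 = 3

3


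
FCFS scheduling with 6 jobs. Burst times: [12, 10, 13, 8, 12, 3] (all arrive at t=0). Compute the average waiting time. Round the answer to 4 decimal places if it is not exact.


FCFS order (as given): [12, 10, 13, 8, 12, 3]
Waiting times:
  Job 1: wait = 0
  Job 2: wait = 12
  Job 3: wait = 22
  Job 4: wait = 35
  Job 5: wait = 43
  Job 6: wait = 55
Sum of waiting times = 167
Average waiting time = 167/6 = 27.8333

27.8333


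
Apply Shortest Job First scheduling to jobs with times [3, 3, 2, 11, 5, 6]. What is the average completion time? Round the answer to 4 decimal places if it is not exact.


SJF order (ascending): [2, 3, 3, 5, 6, 11]
Completion times:
  Job 1: burst=2, C=2
  Job 2: burst=3, C=5
  Job 3: burst=3, C=8
  Job 4: burst=5, C=13
  Job 5: burst=6, C=19
  Job 6: burst=11, C=30
Average completion = 77/6 = 12.8333

12.8333


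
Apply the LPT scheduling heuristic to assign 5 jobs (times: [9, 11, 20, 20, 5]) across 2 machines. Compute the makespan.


Sort jobs in decreasing order (LPT): [20, 20, 11, 9, 5]
Assign each job to the least loaded machine:
  Machine 1: jobs [20, 11], load = 31
  Machine 2: jobs [20, 9, 5], load = 34
Makespan = max load = 34

34


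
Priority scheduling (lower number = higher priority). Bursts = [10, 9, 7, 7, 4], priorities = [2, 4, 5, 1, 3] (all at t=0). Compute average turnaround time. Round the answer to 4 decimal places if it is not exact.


Sort by priority (ascending = highest first):
Order: [(1, 7), (2, 10), (3, 4), (4, 9), (5, 7)]
Completion times:
  Priority 1, burst=7, C=7
  Priority 2, burst=10, C=17
  Priority 3, burst=4, C=21
  Priority 4, burst=9, C=30
  Priority 5, burst=7, C=37
Average turnaround = 112/5 = 22.4

22.4


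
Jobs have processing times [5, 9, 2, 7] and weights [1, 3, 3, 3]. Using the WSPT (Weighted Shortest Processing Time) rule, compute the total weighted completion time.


Compute p/w ratios and sort ascending (WSPT): [(2, 3), (7, 3), (9, 3), (5, 1)]
Compute weighted completion times:
  Job (p=2,w=3): C=2, w*C=3*2=6
  Job (p=7,w=3): C=9, w*C=3*9=27
  Job (p=9,w=3): C=18, w*C=3*18=54
  Job (p=5,w=1): C=23, w*C=1*23=23
Total weighted completion time = 110

110


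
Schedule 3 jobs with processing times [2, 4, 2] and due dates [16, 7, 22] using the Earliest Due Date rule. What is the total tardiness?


Sort by due date (EDD order): [(4, 7), (2, 16), (2, 22)]
Compute completion times and tardiness:
  Job 1: p=4, d=7, C=4, tardiness=max(0,4-7)=0
  Job 2: p=2, d=16, C=6, tardiness=max(0,6-16)=0
  Job 3: p=2, d=22, C=8, tardiness=max(0,8-22)=0
Total tardiness = 0

0


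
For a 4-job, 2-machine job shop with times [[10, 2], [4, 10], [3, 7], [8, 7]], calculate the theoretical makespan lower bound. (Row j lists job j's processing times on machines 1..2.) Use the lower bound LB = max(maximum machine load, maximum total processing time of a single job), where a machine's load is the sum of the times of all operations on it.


Machine loads:
  Machine 1: 10 + 4 + 3 + 8 = 25
  Machine 2: 2 + 10 + 7 + 7 = 26
Max machine load = 26
Job totals:
  Job 1: 12
  Job 2: 14
  Job 3: 10
  Job 4: 15
Max job total = 15
Lower bound = max(26, 15) = 26

26


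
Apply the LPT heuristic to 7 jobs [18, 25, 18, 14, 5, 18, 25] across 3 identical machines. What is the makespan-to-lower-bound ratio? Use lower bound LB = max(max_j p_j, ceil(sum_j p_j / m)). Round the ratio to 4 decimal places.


LPT order: [25, 25, 18, 18, 18, 14, 5]
Machine loads after assignment: [43, 39, 41]
LPT makespan = 43
Lower bound = max(max_job, ceil(total/3)) = max(25, 41) = 41
Ratio = 43 / 41 = 1.0488

1.0488


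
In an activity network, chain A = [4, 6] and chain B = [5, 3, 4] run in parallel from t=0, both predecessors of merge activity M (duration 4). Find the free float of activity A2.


ES(A2) = sum of predecessors on chain A = 4
EF(A2) = ES + duration = 4 + 6 = 10
Successor of A2 is M. ES(M) = max(sum(A), sum(B)) = max(10, 12) = 12
Free float = ES(successor) - EF(current) = 12 - 10 = 2

2


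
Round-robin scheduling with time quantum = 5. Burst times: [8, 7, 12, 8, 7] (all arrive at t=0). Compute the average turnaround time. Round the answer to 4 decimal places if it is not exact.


Time quantum = 5
Execution trace:
  J1 runs 5 units, time = 5
  J2 runs 5 units, time = 10
  J3 runs 5 units, time = 15
  J4 runs 5 units, time = 20
  J5 runs 5 units, time = 25
  J1 runs 3 units, time = 28
  J2 runs 2 units, time = 30
  J3 runs 5 units, time = 35
  J4 runs 3 units, time = 38
  J5 runs 2 units, time = 40
  J3 runs 2 units, time = 42
Finish times: [28, 30, 42, 38, 40]
Average turnaround = 178/5 = 35.6

35.6


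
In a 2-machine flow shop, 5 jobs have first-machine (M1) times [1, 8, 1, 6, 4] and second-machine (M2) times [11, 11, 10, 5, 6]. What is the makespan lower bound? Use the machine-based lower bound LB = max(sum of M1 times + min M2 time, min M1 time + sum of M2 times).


LB1 = sum(M1 times) + min(M2 times) = 20 + 5 = 25
LB2 = min(M1 times) + sum(M2 times) = 1 + 43 = 44
Lower bound = max(LB1, LB2) = max(25, 44) = 44

44


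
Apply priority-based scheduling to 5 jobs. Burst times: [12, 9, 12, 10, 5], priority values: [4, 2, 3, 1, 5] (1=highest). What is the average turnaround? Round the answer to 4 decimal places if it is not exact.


Sort by priority (ascending = highest first):
Order: [(1, 10), (2, 9), (3, 12), (4, 12), (5, 5)]
Completion times:
  Priority 1, burst=10, C=10
  Priority 2, burst=9, C=19
  Priority 3, burst=12, C=31
  Priority 4, burst=12, C=43
  Priority 5, burst=5, C=48
Average turnaround = 151/5 = 30.2

30.2


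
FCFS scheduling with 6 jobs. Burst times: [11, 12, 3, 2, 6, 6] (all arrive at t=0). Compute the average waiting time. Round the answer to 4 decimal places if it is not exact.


FCFS order (as given): [11, 12, 3, 2, 6, 6]
Waiting times:
  Job 1: wait = 0
  Job 2: wait = 11
  Job 3: wait = 23
  Job 4: wait = 26
  Job 5: wait = 28
  Job 6: wait = 34
Sum of waiting times = 122
Average waiting time = 122/6 = 20.3333

20.3333


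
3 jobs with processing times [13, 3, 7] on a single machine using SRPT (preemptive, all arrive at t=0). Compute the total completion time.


Since all jobs arrive at t=0, SRPT equals SPT ordering.
SPT order: [3, 7, 13]
Completion times:
  Job 1: p=3, C=3
  Job 2: p=7, C=10
  Job 3: p=13, C=23
Total completion time = 3 + 10 + 23 = 36

36


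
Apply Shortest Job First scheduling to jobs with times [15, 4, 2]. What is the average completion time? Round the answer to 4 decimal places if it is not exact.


SJF order (ascending): [2, 4, 15]
Completion times:
  Job 1: burst=2, C=2
  Job 2: burst=4, C=6
  Job 3: burst=15, C=21
Average completion = 29/3 = 9.6667

9.6667


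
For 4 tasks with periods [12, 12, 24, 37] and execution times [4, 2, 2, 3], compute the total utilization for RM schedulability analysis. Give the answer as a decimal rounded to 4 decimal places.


Compute individual utilizations (exact fractions):
  Task 1: C/T = 4/12 = 1/3 (approx. 0.3333)
  Task 2: C/T = 2/12 = 1/6 (approx. 0.1667)
  Task 3: C/T = 2/24 = 1/12 (approx. 0.0833)
  Task 4: C/T = 3/37 (approx. 0.0811)
Total utilization U = 1/3 + 1/6 + 1/12 + 3/37 = 295/444
Rounded to 4 decimal places: U = 0.6644
RM (Liu & Layland) bound for 4 tasks = 0.756828; compare with U = 295/444 (approx. 0.664414)
U <= bound, so schedulable by RM sufficient condition.

0.6644


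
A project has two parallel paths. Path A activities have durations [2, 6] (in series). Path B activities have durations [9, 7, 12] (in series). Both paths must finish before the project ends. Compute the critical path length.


Path A total = 2 + 6 = 8
Path B total = 9 + 7 + 12 = 28
Critical path = longest path = max(8, 28) = 28

28


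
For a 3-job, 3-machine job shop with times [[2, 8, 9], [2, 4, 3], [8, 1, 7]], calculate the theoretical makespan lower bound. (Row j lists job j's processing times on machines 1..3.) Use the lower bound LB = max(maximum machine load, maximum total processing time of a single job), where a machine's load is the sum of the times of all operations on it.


Machine loads:
  Machine 1: 2 + 2 + 8 = 12
  Machine 2: 8 + 4 + 1 = 13
  Machine 3: 9 + 3 + 7 = 19
Max machine load = 19
Job totals:
  Job 1: 19
  Job 2: 9
  Job 3: 16
Max job total = 19
Lower bound = max(19, 19) = 19

19


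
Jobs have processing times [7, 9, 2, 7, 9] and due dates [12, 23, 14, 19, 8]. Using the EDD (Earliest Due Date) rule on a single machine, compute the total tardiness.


Sort by due date (EDD order): [(9, 8), (7, 12), (2, 14), (7, 19), (9, 23)]
Compute completion times and tardiness:
  Job 1: p=9, d=8, C=9, tardiness=max(0,9-8)=1
  Job 2: p=7, d=12, C=16, tardiness=max(0,16-12)=4
  Job 3: p=2, d=14, C=18, tardiness=max(0,18-14)=4
  Job 4: p=7, d=19, C=25, tardiness=max(0,25-19)=6
  Job 5: p=9, d=23, C=34, tardiness=max(0,34-23)=11
Total tardiness = 26

26


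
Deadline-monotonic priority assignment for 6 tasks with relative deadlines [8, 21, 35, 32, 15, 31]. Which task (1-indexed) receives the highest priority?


Sort tasks by relative deadline (ascending):
  Task 1: deadline = 8
  Task 5: deadline = 15
  Task 2: deadline = 21
  Task 6: deadline = 31
  Task 4: deadline = 32
  Task 3: deadline = 35
Priority order (highest first): [1, 5, 2, 6, 4, 3]
Highest priority task = 1

1


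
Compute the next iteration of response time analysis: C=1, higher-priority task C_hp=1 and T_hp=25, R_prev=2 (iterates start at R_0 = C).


R_next = C + ceil(R_prev / T_hp) * C_hp
ceil(2 / 25) = ceil(0.08) = 1
Interference = 1 * 1 = 1
R_next = 1 + 1 = 2
R_next = R_prev, so the iteration has converged (response time = 2).

2


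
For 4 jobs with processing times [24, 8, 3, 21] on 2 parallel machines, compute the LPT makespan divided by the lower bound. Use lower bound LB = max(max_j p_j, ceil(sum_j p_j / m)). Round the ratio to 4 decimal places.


LPT order: [24, 21, 8, 3]
Machine loads after assignment: [27, 29]
LPT makespan = 29
Lower bound = max(max_job, ceil(total/2)) = max(24, 28) = 28
Ratio = 29 / 28 = 1.0357

1.0357


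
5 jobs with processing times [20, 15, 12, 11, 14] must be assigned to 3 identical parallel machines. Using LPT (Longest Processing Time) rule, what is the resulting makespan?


Sort jobs in decreasing order (LPT): [20, 15, 14, 12, 11]
Assign each job to the least loaded machine:
  Machine 1: jobs [20], load = 20
  Machine 2: jobs [15, 11], load = 26
  Machine 3: jobs [14, 12], load = 26
Makespan = max load = 26

26


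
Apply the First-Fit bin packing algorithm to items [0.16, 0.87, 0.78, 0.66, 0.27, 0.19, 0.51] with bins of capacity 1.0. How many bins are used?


Place items sequentially using First-Fit:
  Item 0.16 -> new Bin 1
  Item 0.87 -> new Bin 2
  Item 0.78 -> Bin 1 (now 0.94)
  Item 0.66 -> new Bin 3
  Item 0.27 -> Bin 3 (now 0.93)
  Item 0.19 -> new Bin 4
  Item 0.51 -> Bin 4 (now 0.7)
Total bins used = 4

4


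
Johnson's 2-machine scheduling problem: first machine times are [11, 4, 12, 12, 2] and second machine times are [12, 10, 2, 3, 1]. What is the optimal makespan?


Apply Johnson's rule:
  Group 1 (a <= b): [(2, 4, 10), (1, 11, 12)]
  Group 2 (a > b): [(4, 12, 3), (3, 12, 2), (5, 2, 1)]
Optimal job order: [2, 1, 4, 3, 5]
Schedule:
  Job 2: M1 done at 4, M2 done at 14
  Job 1: M1 done at 15, M2 done at 27
  Job 4: M1 done at 27, M2 done at 30
  Job 3: M1 done at 39, M2 done at 41
  Job 5: M1 done at 41, M2 done at 42
Makespan = 42

42


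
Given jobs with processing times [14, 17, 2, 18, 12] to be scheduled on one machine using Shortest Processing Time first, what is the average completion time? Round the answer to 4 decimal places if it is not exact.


Sort jobs by processing time (SPT order): [2, 12, 14, 17, 18]
Compute completion times sequentially:
  Job 1: processing = 2, completes at 2
  Job 2: processing = 12, completes at 14
  Job 3: processing = 14, completes at 28
  Job 4: processing = 17, completes at 45
  Job 5: processing = 18, completes at 63
Sum of completion times = 152
Average completion time = 152/5 = 30.4

30.4


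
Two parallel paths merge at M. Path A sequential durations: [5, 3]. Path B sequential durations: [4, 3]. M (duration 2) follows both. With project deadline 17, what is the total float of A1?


Forward pass: ES(A1) = sum of predecessors on chain A = 0
EF = ES + duration = 0 + 5 = 5
Backward pass: LF(M) = deadline = 17; LS(M) = 17 - 2 = 15
LF(A1) = LS(M) - sum(successors on chain A) = 15 - 3 = 12
LS = LF - duration = 12 - 5 = 7
Total float = LS - ES = 7 - 0 = 7

7


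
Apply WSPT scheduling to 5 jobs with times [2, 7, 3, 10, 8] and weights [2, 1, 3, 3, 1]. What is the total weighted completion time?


Compute p/w ratios and sort ascending (WSPT): [(2, 2), (3, 3), (10, 3), (7, 1), (8, 1)]
Compute weighted completion times:
  Job (p=2,w=2): C=2, w*C=2*2=4
  Job (p=3,w=3): C=5, w*C=3*5=15
  Job (p=10,w=3): C=15, w*C=3*15=45
  Job (p=7,w=1): C=22, w*C=1*22=22
  Job (p=8,w=1): C=30, w*C=1*30=30
Total weighted completion time = 116

116


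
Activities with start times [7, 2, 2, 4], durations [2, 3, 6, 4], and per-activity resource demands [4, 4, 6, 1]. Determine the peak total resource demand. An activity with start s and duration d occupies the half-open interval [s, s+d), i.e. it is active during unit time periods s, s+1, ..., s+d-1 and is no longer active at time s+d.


Each activity i is active on [start_i, start_i + duration_i).
Compute total resource usage per time slot:
  t=0: active resources = [], total = 0
  t=1: active resources = [], total = 0
  t=2: active resources = [4, 6], total = 10
  t=3: active resources = [4, 6], total = 10
  t=4: active resources = [4, 6, 1], total = 11
  t=5: active resources = [6, 1], total = 7
  t=6: active resources = [6, 1], total = 7
  t=7: active resources = [4, 6, 1], total = 11
  t=8: active resources = [4], total = 4
Peak resource demand = 11

11


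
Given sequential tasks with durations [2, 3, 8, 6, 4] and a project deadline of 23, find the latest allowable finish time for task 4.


LF(activity 4) = deadline - sum of successor durations
Successors: activities 5 through 5 with durations [4]
Sum of successor durations = 4
LF = 23 - 4 = 19

19


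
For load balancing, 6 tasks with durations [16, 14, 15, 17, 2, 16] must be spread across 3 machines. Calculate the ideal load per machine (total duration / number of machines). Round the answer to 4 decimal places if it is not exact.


Total processing time = 16 + 14 + 15 + 17 + 2 + 16 = 80
Number of machines = 3
Ideal balanced load = 80 / 3 = 26.6667

26.6667


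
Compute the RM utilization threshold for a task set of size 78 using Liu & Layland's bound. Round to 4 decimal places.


Compute 2^(1/78) = 1.0089261045
Subtract 1: 1.0089261045 - 1 = 0.0089261045
Multiply by n: 78 * 0.0089261045 = 0.6962361510
Round to 4 dp: 0.6962

0.6962


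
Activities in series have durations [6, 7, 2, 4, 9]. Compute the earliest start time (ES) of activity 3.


Activity 3 starts after activities 1 through 2 complete.
Predecessor durations: [6, 7]
ES = 6 + 7 = 13

13


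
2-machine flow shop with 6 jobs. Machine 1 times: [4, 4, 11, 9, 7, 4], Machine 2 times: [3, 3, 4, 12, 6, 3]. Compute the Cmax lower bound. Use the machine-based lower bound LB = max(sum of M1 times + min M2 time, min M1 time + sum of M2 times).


LB1 = sum(M1 times) + min(M2 times) = 39 + 3 = 42
LB2 = min(M1 times) + sum(M2 times) = 4 + 31 = 35
Lower bound = max(LB1, LB2) = max(42, 35) = 42

42


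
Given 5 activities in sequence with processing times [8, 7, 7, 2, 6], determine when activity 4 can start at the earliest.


Activity 4 starts after activities 1 through 3 complete.
Predecessor durations: [8, 7, 7]
ES = 8 + 7 + 7 = 22

22


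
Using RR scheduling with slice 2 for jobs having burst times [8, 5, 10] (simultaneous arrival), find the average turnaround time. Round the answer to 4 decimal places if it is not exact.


Time quantum = 2
Execution trace:
  J1 runs 2 units, time = 2
  J2 runs 2 units, time = 4
  J3 runs 2 units, time = 6
  J1 runs 2 units, time = 8
  J2 runs 2 units, time = 10
  J3 runs 2 units, time = 12
  J1 runs 2 units, time = 14
  J2 runs 1 units, time = 15
  J3 runs 2 units, time = 17
  J1 runs 2 units, time = 19
  J3 runs 2 units, time = 21
  J3 runs 2 units, time = 23
Finish times: [19, 15, 23]
Average turnaround = 57/3 = 19.0

19.0


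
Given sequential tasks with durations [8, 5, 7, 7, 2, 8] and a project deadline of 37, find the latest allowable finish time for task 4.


LF(activity 4) = deadline - sum of successor durations
Successors: activities 5 through 6 with durations [2, 8]
Sum of successor durations = 10
LF = 37 - 10 = 27

27


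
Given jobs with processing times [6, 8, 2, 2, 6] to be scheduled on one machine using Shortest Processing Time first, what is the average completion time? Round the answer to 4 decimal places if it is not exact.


Sort jobs by processing time (SPT order): [2, 2, 6, 6, 8]
Compute completion times sequentially:
  Job 1: processing = 2, completes at 2
  Job 2: processing = 2, completes at 4
  Job 3: processing = 6, completes at 10
  Job 4: processing = 6, completes at 16
  Job 5: processing = 8, completes at 24
Sum of completion times = 56
Average completion time = 56/5 = 11.2

11.2


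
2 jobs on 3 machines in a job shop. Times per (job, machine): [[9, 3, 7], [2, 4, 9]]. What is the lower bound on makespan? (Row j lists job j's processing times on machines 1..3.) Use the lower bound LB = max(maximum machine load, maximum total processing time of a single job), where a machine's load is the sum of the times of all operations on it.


Machine loads:
  Machine 1: 9 + 2 = 11
  Machine 2: 3 + 4 = 7
  Machine 3: 7 + 9 = 16
Max machine load = 16
Job totals:
  Job 1: 19
  Job 2: 15
Max job total = 19
Lower bound = max(16, 19) = 19

19


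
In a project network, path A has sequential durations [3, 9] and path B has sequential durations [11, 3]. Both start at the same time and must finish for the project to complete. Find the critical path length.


Path A total = 3 + 9 = 12
Path B total = 11 + 3 = 14
Critical path = longest path = max(12, 14) = 14

14


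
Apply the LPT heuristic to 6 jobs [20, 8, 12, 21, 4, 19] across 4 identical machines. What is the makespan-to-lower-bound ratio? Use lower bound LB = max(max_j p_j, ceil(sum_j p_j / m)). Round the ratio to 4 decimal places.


LPT order: [21, 20, 19, 12, 8, 4]
Machine loads after assignment: [21, 20, 23, 20]
LPT makespan = 23
Lower bound = max(max_job, ceil(total/4)) = max(21, 21) = 21
Ratio = 23 / 21 = 1.0952

1.0952


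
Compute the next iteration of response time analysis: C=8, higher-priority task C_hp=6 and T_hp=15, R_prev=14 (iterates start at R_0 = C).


R_next = C + ceil(R_prev / T_hp) * C_hp
ceil(14 / 15) = ceil(0.9333) = 1
Interference = 1 * 6 = 6
R_next = 8 + 6 = 14
R_next = R_prev, so the iteration has converged (response time = 14).

14


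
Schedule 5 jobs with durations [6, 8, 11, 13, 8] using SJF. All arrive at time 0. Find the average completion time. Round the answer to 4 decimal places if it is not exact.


SJF order (ascending): [6, 8, 8, 11, 13]
Completion times:
  Job 1: burst=6, C=6
  Job 2: burst=8, C=14
  Job 3: burst=8, C=22
  Job 4: burst=11, C=33
  Job 5: burst=13, C=46
Average completion = 121/5 = 24.2

24.2


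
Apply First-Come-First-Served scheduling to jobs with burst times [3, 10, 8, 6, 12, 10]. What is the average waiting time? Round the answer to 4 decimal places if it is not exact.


FCFS order (as given): [3, 10, 8, 6, 12, 10]
Waiting times:
  Job 1: wait = 0
  Job 2: wait = 3
  Job 3: wait = 13
  Job 4: wait = 21
  Job 5: wait = 27
  Job 6: wait = 39
Sum of waiting times = 103
Average waiting time = 103/6 = 17.1667

17.1667


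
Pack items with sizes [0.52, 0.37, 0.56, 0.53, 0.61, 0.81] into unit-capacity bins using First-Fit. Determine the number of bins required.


Place items sequentially using First-Fit:
  Item 0.52 -> new Bin 1
  Item 0.37 -> Bin 1 (now 0.89)
  Item 0.56 -> new Bin 2
  Item 0.53 -> new Bin 3
  Item 0.61 -> new Bin 4
  Item 0.81 -> new Bin 5
Total bins used = 5

5


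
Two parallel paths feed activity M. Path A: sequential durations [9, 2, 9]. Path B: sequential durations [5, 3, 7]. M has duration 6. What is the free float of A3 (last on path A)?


ES(A3) = sum of predecessors on chain A = 11
EF(A3) = ES + duration = 11 + 9 = 20
Successor of A3 is M. ES(M) = max(sum(A), sum(B)) = max(20, 15) = 20
Free float = ES(successor) - EF(current) = 20 - 20 = 0

0


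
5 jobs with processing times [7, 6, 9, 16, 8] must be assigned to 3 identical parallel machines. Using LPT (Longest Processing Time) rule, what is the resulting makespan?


Sort jobs in decreasing order (LPT): [16, 9, 8, 7, 6]
Assign each job to the least loaded machine:
  Machine 1: jobs [16], load = 16
  Machine 2: jobs [9, 6], load = 15
  Machine 3: jobs [8, 7], load = 15
Makespan = max load = 16

16


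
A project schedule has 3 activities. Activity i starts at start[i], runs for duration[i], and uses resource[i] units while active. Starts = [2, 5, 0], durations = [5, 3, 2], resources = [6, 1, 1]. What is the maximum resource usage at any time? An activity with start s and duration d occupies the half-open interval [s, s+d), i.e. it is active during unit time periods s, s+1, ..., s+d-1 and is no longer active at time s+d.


Each activity i is active on [start_i, start_i + duration_i).
Compute total resource usage per time slot:
  t=0: active resources = [1], total = 1
  t=1: active resources = [1], total = 1
  t=2: active resources = [6], total = 6
  t=3: active resources = [6], total = 6
  t=4: active resources = [6], total = 6
  t=5: active resources = [6, 1], total = 7
  t=6: active resources = [6, 1], total = 7
  t=7: active resources = [1], total = 1
Peak resource demand = 7

7


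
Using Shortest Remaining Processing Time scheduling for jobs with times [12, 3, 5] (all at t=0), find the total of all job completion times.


Since all jobs arrive at t=0, SRPT equals SPT ordering.
SPT order: [3, 5, 12]
Completion times:
  Job 1: p=3, C=3
  Job 2: p=5, C=8
  Job 3: p=12, C=20
Total completion time = 3 + 8 + 20 = 31

31


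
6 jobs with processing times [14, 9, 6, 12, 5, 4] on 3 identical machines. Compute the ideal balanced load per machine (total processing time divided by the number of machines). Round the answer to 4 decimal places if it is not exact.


Total processing time = 14 + 9 + 6 + 12 + 5 + 4 = 50
Number of machines = 3
Ideal balanced load = 50 / 3 = 16.6667

16.6667


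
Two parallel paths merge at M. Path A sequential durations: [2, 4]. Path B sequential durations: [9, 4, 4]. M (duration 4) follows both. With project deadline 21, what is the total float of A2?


Forward pass: ES(A2) = sum of predecessors on chain A = 2
EF = ES + duration = 2 + 4 = 6
Backward pass: LF(M) = deadline = 21; LS(M) = 21 - 4 = 17
LF(A2) = LS(M) - sum(successors on chain A) = 17 - 0 = 17
LS = LF - duration = 17 - 4 = 13
Total float = LS - ES = 13 - 2 = 11

11


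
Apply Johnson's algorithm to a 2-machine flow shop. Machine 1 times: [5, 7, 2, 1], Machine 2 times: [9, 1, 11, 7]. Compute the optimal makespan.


Apply Johnson's rule:
  Group 1 (a <= b): [(4, 1, 7), (3, 2, 11), (1, 5, 9)]
  Group 2 (a > b): [(2, 7, 1)]
Optimal job order: [4, 3, 1, 2]
Schedule:
  Job 4: M1 done at 1, M2 done at 8
  Job 3: M1 done at 3, M2 done at 19
  Job 1: M1 done at 8, M2 done at 28
  Job 2: M1 done at 15, M2 done at 29
Makespan = 29

29


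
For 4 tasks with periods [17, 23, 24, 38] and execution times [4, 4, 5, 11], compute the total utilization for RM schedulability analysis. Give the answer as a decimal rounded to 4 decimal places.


Compute individual utilizations (exact fractions):
  Task 1: C/T = 4/17 (approx. 0.2353)
  Task 2: C/T = 4/23 (approx. 0.1739)
  Task 3: C/T = 5/24 (approx. 0.2083)
  Task 4: C/T = 11/38 (approx. 0.2895)
Total utilization U = 4/17 + 4/23 + 5/24 + 11/38 = 161717/178296
Rounded to 4 decimal places: U = 0.9070
RM (Liu & Layland) bound for 4 tasks = 0.756828; compare with U = 161717/178296 (approx. 0.907014)
bound < U <= 1, so the RM sufficient condition is not met (inconclusive; an exact test such as response-time analysis is needed).

0.9070


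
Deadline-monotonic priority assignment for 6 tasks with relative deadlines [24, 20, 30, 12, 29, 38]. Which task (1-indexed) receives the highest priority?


Sort tasks by relative deadline (ascending):
  Task 4: deadline = 12
  Task 2: deadline = 20
  Task 1: deadline = 24
  Task 5: deadline = 29
  Task 3: deadline = 30
  Task 6: deadline = 38
Priority order (highest first): [4, 2, 1, 5, 3, 6]
Highest priority task = 4

4


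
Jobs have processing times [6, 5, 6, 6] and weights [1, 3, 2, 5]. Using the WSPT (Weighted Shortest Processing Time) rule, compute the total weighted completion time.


Compute p/w ratios and sort ascending (WSPT): [(6, 5), (5, 3), (6, 2), (6, 1)]
Compute weighted completion times:
  Job (p=6,w=5): C=6, w*C=5*6=30
  Job (p=5,w=3): C=11, w*C=3*11=33
  Job (p=6,w=2): C=17, w*C=2*17=34
  Job (p=6,w=1): C=23, w*C=1*23=23
Total weighted completion time = 120

120


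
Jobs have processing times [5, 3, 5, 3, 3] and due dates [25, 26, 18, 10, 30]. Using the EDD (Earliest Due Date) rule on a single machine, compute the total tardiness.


Sort by due date (EDD order): [(3, 10), (5, 18), (5, 25), (3, 26), (3, 30)]
Compute completion times and tardiness:
  Job 1: p=3, d=10, C=3, tardiness=max(0,3-10)=0
  Job 2: p=5, d=18, C=8, tardiness=max(0,8-18)=0
  Job 3: p=5, d=25, C=13, tardiness=max(0,13-25)=0
  Job 4: p=3, d=26, C=16, tardiness=max(0,16-26)=0
  Job 5: p=3, d=30, C=19, tardiness=max(0,19-30)=0
Total tardiness = 0

0


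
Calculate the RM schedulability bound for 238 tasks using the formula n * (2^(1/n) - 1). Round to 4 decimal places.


Compute 2^(1/238) = 1.0029166282
Subtract 1: 1.0029166282 - 1 = 0.0029166282
Multiply by n: 238 * 0.0029166282 = 0.6941575116
Round to 4 dp: 0.6942

0.6942


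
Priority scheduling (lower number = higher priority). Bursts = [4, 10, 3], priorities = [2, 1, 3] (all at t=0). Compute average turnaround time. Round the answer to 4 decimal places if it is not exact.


Sort by priority (ascending = highest first):
Order: [(1, 10), (2, 4), (3, 3)]
Completion times:
  Priority 1, burst=10, C=10
  Priority 2, burst=4, C=14
  Priority 3, burst=3, C=17
Average turnaround = 41/3 = 13.6667

13.6667


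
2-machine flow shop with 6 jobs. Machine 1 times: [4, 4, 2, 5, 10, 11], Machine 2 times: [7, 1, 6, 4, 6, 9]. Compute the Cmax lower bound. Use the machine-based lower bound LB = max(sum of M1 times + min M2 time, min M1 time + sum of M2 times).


LB1 = sum(M1 times) + min(M2 times) = 36 + 1 = 37
LB2 = min(M1 times) + sum(M2 times) = 2 + 33 = 35
Lower bound = max(LB1, LB2) = max(37, 35) = 37

37


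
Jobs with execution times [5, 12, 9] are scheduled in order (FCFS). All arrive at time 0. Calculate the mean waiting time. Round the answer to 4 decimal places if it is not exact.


FCFS order (as given): [5, 12, 9]
Waiting times:
  Job 1: wait = 0
  Job 2: wait = 5
  Job 3: wait = 17
Sum of waiting times = 22
Average waiting time = 22/3 = 7.3333

7.3333


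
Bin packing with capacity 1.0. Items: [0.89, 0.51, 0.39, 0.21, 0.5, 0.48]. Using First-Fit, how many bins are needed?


Place items sequentially using First-Fit:
  Item 0.89 -> new Bin 1
  Item 0.51 -> new Bin 2
  Item 0.39 -> Bin 2 (now 0.9)
  Item 0.21 -> new Bin 3
  Item 0.5 -> Bin 3 (now 0.71)
  Item 0.48 -> new Bin 4
Total bins used = 4

4


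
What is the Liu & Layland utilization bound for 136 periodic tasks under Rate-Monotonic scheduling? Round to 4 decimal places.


Compute 2^(1/136) = 1.0051096806
Subtract 1: 1.0051096806 - 1 = 0.0051096806
Multiply by n: 136 * 0.0051096806 = 0.6949165616
Round to 4 dp: 0.6949

0.6949


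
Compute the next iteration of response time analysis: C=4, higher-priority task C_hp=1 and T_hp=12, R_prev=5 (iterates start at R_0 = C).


R_next = C + ceil(R_prev / T_hp) * C_hp
ceil(5 / 12) = ceil(0.4167) = 1
Interference = 1 * 1 = 1
R_next = 4 + 1 = 5
R_next = R_prev, so the iteration has converged (response time = 5).

5


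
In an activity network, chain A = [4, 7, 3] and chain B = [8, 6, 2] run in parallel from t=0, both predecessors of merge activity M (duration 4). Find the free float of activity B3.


ES(B3) = sum of predecessors on chain B = 14
EF(B3) = ES + duration = 14 + 2 = 16
Successor of B3 is M. ES(M) = max(sum(A), sum(B)) = max(14, 16) = 16
Free float = ES(successor) - EF(current) = 16 - 16 = 0

0


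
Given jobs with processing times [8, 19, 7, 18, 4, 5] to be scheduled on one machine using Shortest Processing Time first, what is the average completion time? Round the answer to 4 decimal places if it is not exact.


Sort jobs by processing time (SPT order): [4, 5, 7, 8, 18, 19]
Compute completion times sequentially:
  Job 1: processing = 4, completes at 4
  Job 2: processing = 5, completes at 9
  Job 3: processing = 7, completes at 16
  Job 4: processing = 8, completes at 24
  Job 5: processing = 18, completes at 42
  Job 6: processing = 19, completes at 61
Sum of completion times = 156
Average completion time = 156/6 = 26.0

26.0
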